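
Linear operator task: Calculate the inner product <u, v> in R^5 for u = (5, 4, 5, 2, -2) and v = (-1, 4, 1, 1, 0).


Computing the standard inner product <u, v> = sum u_i * v_i
= 5*-1 + 4*4 + 5*1 + 2*1 + -2*0
= -5 + 16 + 5 + 2 + 0
= 18

18


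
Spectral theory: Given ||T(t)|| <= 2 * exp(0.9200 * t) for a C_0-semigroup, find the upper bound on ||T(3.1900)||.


||T(3.1900)|| <= 2 * exp(0.9200 * 3.1900)
= 2 * exp(2.9348)
= 2 * 18.8177
= 37.6355

37.6355


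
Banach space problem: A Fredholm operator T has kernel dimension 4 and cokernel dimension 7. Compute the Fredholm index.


The Fredholm index is defined as ind(T) = dim(ker T) - dim(coker T)
= 4 - 7
= -3

-3


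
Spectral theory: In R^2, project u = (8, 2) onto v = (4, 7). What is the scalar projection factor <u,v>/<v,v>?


Computing <u,v> = 8*4 + 2*7 = 46
Computing <v,v> = 4^2 + 7^2 = 65
Projection coefficient = 46/65 = 0.7077

0.7077


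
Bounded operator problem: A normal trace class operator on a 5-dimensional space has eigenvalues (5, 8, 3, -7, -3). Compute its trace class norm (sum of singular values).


For a normal operator, singular values equal |eigenvalues|.
Trace norm = sum |lambda_i| = 5 + 8 + 3 + 7 + 3
= 26

26


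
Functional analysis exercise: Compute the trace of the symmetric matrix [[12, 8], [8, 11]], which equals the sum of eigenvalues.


For a self-adjoint (symmetric) matrix, the eigenvalues are real.
The sum of eigenvalues equals the trace of the matrix.
trace = 12 + 11 = 23

23


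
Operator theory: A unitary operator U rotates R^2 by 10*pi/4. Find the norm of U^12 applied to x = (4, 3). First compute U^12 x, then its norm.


U is a rotation by theta = 10*pi/4
U^12 = rotation by 12*theta = 120*pi/4 = 0*pi/4 (mod 2*pi)
cos(0*pi/4) = 1.0000, sin(0*pi/4) = 0.0000
U^12 x = (1.0000 * 4 - 0.0000 * 3, 0.0000 * 4 + 1.0000 * 3)
= (4.0000, 3.0000)
||U^12 x|| = sqrt(4.0000^2 + 3.0000^2) = sqrt(25.0000) = 5.0000

5.0000


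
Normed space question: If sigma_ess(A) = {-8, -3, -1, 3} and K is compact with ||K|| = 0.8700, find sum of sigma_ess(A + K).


By Weyl's theorem, the essential spectrum is invariant under compact perturbations.
sigma_ess(A + K) = sigma_ess(A) = {-8, -3, -1, 3}
Sum = -8 + -3 + -1 + 3 = -9

-9


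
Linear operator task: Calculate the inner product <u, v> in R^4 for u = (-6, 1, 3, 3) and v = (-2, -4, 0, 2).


Computing the standard inner product <u, v> = sum u_i * v_i
= -6*-2 + 1*-4 + 3*0 + 3*2
= 12 + -4 + 0 + 6
= 14

14


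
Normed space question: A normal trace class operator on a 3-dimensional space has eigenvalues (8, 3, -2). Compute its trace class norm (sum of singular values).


For a normal operator, singular values equal |eigenvalues|.
Trace norm = sum |lambda_i| = 8 + 3 + 2
= 13

13


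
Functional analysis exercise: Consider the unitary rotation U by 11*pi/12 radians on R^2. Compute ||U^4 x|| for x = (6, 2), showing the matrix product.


U is a rotation by theta = 11*pi/12
U^4 = rotation by 4*theta = 44*pi/12 = 20*pi/12 (mod 2*pi)
cos(20*pi/12) = 0.5000, sin(20*pi/12) = -0.8660
U^4 x = (0.5000 * 6 - -0.8660 * 2, -0.8660 * 6 + 0.5000 * 2)
= (4.7321, -4.1962)
||U^4 x|| = sqrt(4.7321^2 + (-4.1962)^2) = sqrt(40.0000) = 6.3246

6.3246


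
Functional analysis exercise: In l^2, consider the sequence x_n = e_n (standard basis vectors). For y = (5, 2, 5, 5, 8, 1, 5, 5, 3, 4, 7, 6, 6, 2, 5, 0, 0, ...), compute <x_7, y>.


x_7 = e_7 is the standard basis vector with 1 in position 7.
<x_7, y> = y_7 = 5
As n -> infinity, <x_n, y> -> 0, confirming weak convergence of (x_n) to 0.

5


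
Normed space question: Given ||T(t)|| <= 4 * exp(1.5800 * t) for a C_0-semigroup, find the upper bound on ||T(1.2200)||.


||T(1.2200)|| <= 4 * exp(1.5800 * 1.2200)
= 4 * exp(1.9276)
= 4 * 6.8730
= 27.4920

27.4920


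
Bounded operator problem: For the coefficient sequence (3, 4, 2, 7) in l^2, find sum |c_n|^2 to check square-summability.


sum |c_n|^2 = 3^2 + 4^2 + 2^2 + 7^2
= 9 + 16 + 4 + 49
= 78

78


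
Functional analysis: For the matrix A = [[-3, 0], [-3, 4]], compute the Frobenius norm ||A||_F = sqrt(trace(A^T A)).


||A||_F^2 = sum a_ij^2
= (-3)^2 + 0^2 + (-3)^2 + 4^2
= 9 + 0 + 9 + 16 = 34
||A||_F = sqrt(34) = 5.8310

5.8310


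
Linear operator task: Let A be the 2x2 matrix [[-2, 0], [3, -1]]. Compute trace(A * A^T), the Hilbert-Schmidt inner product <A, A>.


trace(A * A^T) = sum of squares of all entries
= (-2)^2 + 0^2 + 3^2 + (-1)^2
= 4 + 0 + 9 + 1
= 14

14


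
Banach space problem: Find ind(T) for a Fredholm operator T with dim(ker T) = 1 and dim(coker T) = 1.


The Fredholm index is defined as ind(T) = dim(ker T) - dim(coker T)
= 1 - 1
= 0

0


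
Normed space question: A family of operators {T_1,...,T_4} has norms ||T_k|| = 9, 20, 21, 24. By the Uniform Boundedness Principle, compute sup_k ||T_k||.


By the Uniform Boundedness Principle, the supremum of norms is finite.
sup_k ||T_k|| = max(9, 20, 21, 24) = 24

24


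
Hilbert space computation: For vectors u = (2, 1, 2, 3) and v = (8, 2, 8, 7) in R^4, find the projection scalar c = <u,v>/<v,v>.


Computing <u,v> = 2*8 + 1*2 + 2*8 + 3*7 = 55
Computing <v,v> = 8^2 + 2^2 + 8^2 + 7^2 = 181
Projection coefficient = 55/181 = 0.3039

0.3039


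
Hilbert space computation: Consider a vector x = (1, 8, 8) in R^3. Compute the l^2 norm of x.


The l^2 norm = (sum |x_i|^2)^(1/2)
Sum of 2th powers = 1 + 64 + 64 = 129
||x||_2 = (129)^(1/2) = 11.3578

11.3578


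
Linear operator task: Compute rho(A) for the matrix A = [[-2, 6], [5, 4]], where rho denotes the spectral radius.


For a 2x2 matrix, eigenvalues satisfy lambda^2 - (trace)*lambda + det = 0
trace = -2 + 4 = 2
det = -2*4 - 6*5 = -38
discriminant = 2^2 - 4*(-38) = 156
spectral radius = max |eigenvalue| = 7.2450

7.2450


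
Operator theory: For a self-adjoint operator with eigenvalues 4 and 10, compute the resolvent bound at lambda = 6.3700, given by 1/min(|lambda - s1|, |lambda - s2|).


dist(6.3700, {4, 10}) = min(|6.3700 - 4|, |6.3700 - 10|)
= min(2.3700, 3.6300) = 2.3700
Resolvent bound = 1/2.3700 = 0.4219

0.4219


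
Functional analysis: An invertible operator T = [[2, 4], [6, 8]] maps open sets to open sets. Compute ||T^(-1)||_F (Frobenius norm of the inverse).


det(T) = 2*8 - 4*6 = -8
T^(-1) = (1/-8) * [[8, -4], [-6, 2]] = [[-1.0000, 0.5000], [0.7500, -0.2500]]
||T^(-1)||_F^2 = (-1.0000)^2 + 0.5000^2 + 0.7500^2 + (-0.2500)^2 = 1.8750
||T^(-1)||_F = sqrt(1.8750) = 1.3693

1.3693


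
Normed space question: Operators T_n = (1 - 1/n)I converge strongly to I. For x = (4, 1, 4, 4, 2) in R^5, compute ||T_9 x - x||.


T_9 x - x = (1 - 1/9)x - x = -x/9
||x|| = sqrt(53) = 7.2801
||T_9 x - x|| = ||x||/9 = 7.2801/9 = 0.8089

0.8089


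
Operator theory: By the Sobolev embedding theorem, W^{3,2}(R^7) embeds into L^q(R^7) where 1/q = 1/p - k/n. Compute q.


Using the Sobolev embedding formula: 1/q = 1/p - k/n
1/q = 1/2 - 3/7 = 1/14
q = 1/(1/14) = 14

14.0000


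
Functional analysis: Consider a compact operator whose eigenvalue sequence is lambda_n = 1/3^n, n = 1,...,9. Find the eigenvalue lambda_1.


The eigenvalue formula gives lambda_1 = 1/3^1
= 1/3
= 0.3333

0.3333


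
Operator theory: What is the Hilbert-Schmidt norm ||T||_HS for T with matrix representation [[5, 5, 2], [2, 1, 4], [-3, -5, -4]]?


The Hilbert-Schmidt norm is sqrt(sum of squares of all entries).
Sum of squares = 5^2 + 5^2 + 2^2 + 2^2 + 1^2 + 4^2 + (-3)^2 + (-5)^2 + (-4)^2
= 25 + 25 + 4 + 4 + 1 + 16 + 9 + 25 + 16 = 125
||T||_HS = sqrt(125) = 11.1803

11.1803


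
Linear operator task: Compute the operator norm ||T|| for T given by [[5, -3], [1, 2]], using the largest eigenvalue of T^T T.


A^T A = [[26, -13], [-13, 13]]
trace(A^T A) = 39, det(A^T A) = 169
discriminant = 39^2 - 4*169 = 845
Largest eigenvalue of A^T A = (trace + sqrt(disc))/2 = 34.0344
||T|| = sqrt(34.0344) = 5.8339

5.8339


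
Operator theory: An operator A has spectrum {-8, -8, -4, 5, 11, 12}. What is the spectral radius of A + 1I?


Spectrum of A + 1I = {-7, -7, -3, 6, 12, 13}
Spectral radius = max |lambda| over the shifted spectrum
= max(7, 7, 3, 6, 12, 13) = 13

13


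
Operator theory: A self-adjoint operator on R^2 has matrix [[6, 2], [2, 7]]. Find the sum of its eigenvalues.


For a self-adjoint (symmetric) matrix, the eigenvalues are real.
The sum of eigenvalues equals the trace of the matrix.
trace = 6 + 7 = 13

13


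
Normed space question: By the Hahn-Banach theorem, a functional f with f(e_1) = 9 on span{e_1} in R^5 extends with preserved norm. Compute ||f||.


The norm of f is given by ||f|| = sup_{||x||=1} |f(x)|.
On span{e_1}, ||e_1|| = 1, so ||f|| = |f(e_1)| / ||e_1||
= |9| / 1 = 9.0000

9.0000


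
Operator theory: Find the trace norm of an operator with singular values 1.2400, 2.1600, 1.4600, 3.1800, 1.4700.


The nuclear norm is the sum of all singular values.
||T||_1 = 1.2400 + 2.1600 + 1.4600 + 3.1800 + 1.4700
= 9.5100

9.5100


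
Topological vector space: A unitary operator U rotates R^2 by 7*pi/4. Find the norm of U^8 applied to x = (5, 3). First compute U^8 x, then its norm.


U is a rotation by theta = 7*pi/4
U^8 = rotation by 8*theta = 56*pi/4 = 0*pi/4 (mod 2*pi)
cos(0*pi/4) = 1.0000, sin(0*pi/4) = 0.0000
U^8 x = (1.0000 * 5 - 0.0000 * 3, 0.0000 * 5 + 1.0000 * 3)
= (5.0000, 3.0000)
||U^8 x|| = sqrt(5.0000^2 + 3.0000^2) = sqrt(34.0000) = 5.8310

5.8310


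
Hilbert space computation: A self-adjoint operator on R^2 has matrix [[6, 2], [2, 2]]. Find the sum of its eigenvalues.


For a self-adjoint (symmetric) matrix, the eigenvalues are real.
The sum of eigenvalues equals the trace of the matrix.
trace = 6 + 2 = 8

8


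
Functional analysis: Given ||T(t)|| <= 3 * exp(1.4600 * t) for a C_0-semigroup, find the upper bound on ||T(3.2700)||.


||T(3.2700)|| <= 3 * exp(1.4600 * 3.2700)
= 3 * exp(4.7742)
= 3 * 118.4155
= 355.2466

355.2466


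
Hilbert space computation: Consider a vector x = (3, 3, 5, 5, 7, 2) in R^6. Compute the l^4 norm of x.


The l^4 norm = (sum |x_i|^4)^(1/4)
Sum of 4th powers = 81 + 81 + 625 + 625 + 2401 + 16 = 3829
||x||_4 = (3829)^(1/4) = 7.8663

7.8663


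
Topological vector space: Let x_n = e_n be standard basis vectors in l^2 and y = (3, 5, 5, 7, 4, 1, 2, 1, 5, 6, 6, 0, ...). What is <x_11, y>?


x_11 = e_11 is the standard basis vector with 1 in position 11.
<x_11, y> = y_11 = 6
As n -> infinity, <x_n, y> -> 0, confirming weak convergence of (x_n) to 0.

6


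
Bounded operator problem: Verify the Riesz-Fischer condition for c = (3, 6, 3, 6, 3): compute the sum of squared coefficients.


sum |c_n|^2 = 3^2 + 6^2 + 3^2 + 6^2 + 3^2
= 9 + 36 + 9 + 36 + 9
= 99

99


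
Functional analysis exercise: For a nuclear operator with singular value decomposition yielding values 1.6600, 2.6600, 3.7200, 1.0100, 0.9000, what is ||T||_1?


The nuclear norm is the sum of all singular values.
||T||_1 = 1.6600 + 2.6600 + 3.7200 + 1.0100 + 0.9000
= 9.9500

9.9500


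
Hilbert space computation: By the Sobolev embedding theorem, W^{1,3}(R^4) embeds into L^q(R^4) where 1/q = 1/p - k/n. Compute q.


Using the Sobolev embedding formula: 1/q = 1/p - k/n
1/q = 1/3 - 1/4 = 1/12
q = 1/(1/12) = 12

12.0000


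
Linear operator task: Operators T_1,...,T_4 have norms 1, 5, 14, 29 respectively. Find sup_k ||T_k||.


By the Uniform Boundedness Principle, the supremum of norms is finite.
sup_k ||T_k|| = max(1, 5, 14, 29) = 29

29


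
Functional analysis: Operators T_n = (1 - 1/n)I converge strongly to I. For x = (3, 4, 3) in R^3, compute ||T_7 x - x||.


T_7 x - x = (1 - 1/7)x - x = -x/7
||x|| = sqrt(34) = 5.8310
||T_7 x - x|| = ||x||/7 = 5.8310/7 = 0.8330

0.8330


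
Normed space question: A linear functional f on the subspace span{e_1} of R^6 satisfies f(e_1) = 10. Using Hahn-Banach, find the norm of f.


The norm of f is given by ||f|| = sup_{||x||=1} |f(x)|.
On span{e_1}, ||e_1|| = 1, so ||f|| = |f(e_1)| / ||e_1||
= |10| / 1 = 10.0000

10.0000


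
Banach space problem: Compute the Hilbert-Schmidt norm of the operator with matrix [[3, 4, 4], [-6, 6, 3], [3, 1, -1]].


The Hilbert-Schmidt norm is sqrt(sum of squares of all entries).
Sum of squares = 3^2 + 4^2 + 4^2 + (-6)^2 + 6^2 + 3^2 + 3^2 + 1^2 + (-1)^2
= 9 + 16 + 16 + 36 + 36 + 9 + 9 + 1 + 1 = 133
||T||_HS = sqrt(133) = 11.5326

11.5326


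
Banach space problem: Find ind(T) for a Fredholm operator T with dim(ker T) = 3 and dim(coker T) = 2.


The Fredholm index is defined as ind(T) = dim(ker T) - dim(coker T)
= 3 - 2
= 1

1


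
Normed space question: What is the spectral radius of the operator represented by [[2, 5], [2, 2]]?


For a 2x2 matrix, eigenvalues satisfy lambda^2 - (trace)*lambda + det = 0
trace = 2 + 2 = 4
det = 2*2 - 5*2 = -6
discriminant = 4^2 - 4*(-6) = 40
spectral radius = max |eigenvalue| = 5.1623

5.1623


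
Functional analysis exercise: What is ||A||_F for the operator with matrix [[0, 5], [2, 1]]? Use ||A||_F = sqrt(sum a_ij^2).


||A||_F^2 = sum a_ij^2
= 0^2 + 5^2 + 2^2 + 1^2
= 0 + 25 + 4 + 1 = 30
||A||_F = sqrt(30) = 5.4772

5.4772


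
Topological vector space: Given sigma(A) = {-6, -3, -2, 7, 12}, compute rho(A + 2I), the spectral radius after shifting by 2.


Spectrum of A + 2I = {-4, -1, 0, 9, 14}
Spectral radius = max |lambda| over the shifted spectrum
= max(4, 1, 0, 9, 14) = 14

14


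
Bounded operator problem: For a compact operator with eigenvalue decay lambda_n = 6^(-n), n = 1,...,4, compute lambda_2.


The eigenvalue formula gives lambda_2 = 1/6^2
= 1/36
= 0.0278

0.0278


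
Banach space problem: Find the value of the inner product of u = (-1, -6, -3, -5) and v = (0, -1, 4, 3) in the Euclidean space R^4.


Computing the standard inner product <u, v> = sum u_i * v_i
= -1*0 + -6*-1 + -3*4 + -5*3
= 0 + 6 + -12 + -15
= -21

-21


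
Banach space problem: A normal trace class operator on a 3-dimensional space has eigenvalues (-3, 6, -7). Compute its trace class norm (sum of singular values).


For a normal operator, singular values equal |eigenvalues|.
Trace norm = sum |lambda_i| = 3 + 6 + 7
= 16

16


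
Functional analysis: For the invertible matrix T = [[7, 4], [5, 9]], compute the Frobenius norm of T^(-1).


det(T) = 7*9 - 4*5 = 43
T^(-1) = (1/43) * [[9, -4], [-5, 7]] = [[0.2093, -0.0930], [-0.1163, 0.1628]]
||T^(-1)||_F^2 = 0.2093^2 + (-0.0930)^2 + (-0.1163)^2 + 0.1628^2 = 0.0925
||T^(-1)||_F = sqrt(0.0925) = 0.3041

0.3041


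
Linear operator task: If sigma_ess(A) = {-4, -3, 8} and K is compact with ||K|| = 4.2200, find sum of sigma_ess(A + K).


By Weyl's theorem, the essential spectrum is invariant under compact perturbations.
sigma_ess(A + K) = sigma_ess(A) = {-4, -3, 8}
Sum = -4 + -3 + 8 = 1

1


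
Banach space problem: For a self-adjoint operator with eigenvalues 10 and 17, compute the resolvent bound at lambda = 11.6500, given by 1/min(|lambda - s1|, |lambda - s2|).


dist(11.6500, {10, 17}) = min(|11.6500 - 10|, |11.6500 - 17|)
= min(1.6500, 5.3500) = 1.6500
Resolvent bound = 1/1.6500 = 0.6061

0.6061


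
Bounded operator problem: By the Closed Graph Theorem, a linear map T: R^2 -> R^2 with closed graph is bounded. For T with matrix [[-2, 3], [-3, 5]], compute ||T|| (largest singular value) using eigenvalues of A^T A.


A^T A = [[13, -21], [-21, 34]]
trace(A^T A) = 47, det(A^T A) = 1
discriminant = 47^2 - 4*1 = 2205
Largest eigenvalue of A^T A = (trace + sqrt(disc))/2 = 46.9787
||T|| = sqrt(46.9787) = 6.8541

6.8541


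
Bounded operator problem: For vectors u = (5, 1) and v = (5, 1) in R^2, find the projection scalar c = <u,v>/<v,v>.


Computing <u,v> = 5*5 + 1*1 = 26
Computing <v,v> = 5^2 + 1^2 = 26
Projection coefficient = 26/26 = 1.0000

1.0000


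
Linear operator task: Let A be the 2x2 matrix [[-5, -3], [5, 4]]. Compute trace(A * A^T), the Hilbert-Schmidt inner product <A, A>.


trace(A * A^T) = sum of squares of all entries
= (-5)^2 + (-3)^2 + 5^2 + 4^2
= 25 + 9 + 25 + 16
= 75

75


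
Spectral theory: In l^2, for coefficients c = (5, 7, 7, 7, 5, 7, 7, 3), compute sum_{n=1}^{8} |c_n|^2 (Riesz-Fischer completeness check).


sum |c_n|^2 = 5^2 + 7^2 + 7^2 + 7^2 + 5^2 + 7^2 + 7^2 + 3^2
= 25 + 49 + 49 + 49 + 25 + 49 + 49 + 9
= 304

304


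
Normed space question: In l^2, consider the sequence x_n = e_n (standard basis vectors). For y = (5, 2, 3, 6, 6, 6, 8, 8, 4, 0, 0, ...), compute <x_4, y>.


x_4 = e_4 is the standard basis vector with 1 in position 4.
<x_4, y> = y_4 = 6
As n -> infinity, <x_n, y> -> 0, confirming weak convergence of (x_n) to 0.

6


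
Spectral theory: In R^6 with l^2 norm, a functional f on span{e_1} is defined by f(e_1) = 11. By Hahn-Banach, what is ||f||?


The norm of f is given by ||f|| = sup_{||x||=1} |f(x)|.
On span{e_1}, ||e_1|| = 1, so ||f|| = |f(e_1)| / ||e_1||
= |11| / 1 = 11.0000

11.0000


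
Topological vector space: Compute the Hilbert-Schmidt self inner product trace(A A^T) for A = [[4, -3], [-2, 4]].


trace(A * A^T) = sum of squares of all entries
= 4^2 + (-3)^2 + (-2)^2 + 4^2
= 16 + 9 + 4 + 16
= 45

45


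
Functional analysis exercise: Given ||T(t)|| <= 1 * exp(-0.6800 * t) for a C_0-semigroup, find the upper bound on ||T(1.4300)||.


||T(1.4300)|| <= 1 * exp(-0.6800 * 1.4300)
= 1 * exp(-0.9724)
= 1 * 0.3782
= 0.3782

0.3782


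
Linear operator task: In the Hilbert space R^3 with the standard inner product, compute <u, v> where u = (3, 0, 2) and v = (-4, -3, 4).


Computing the standard inner product <u, v> = sum u_i * v_i
= 3*-4 + 0*-3 + 2*4
= -12 + 0 + 8
= -4

-4


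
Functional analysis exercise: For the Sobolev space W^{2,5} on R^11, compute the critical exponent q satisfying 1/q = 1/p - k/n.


Using the Sobolev embedding formula: 1/q = 1/p - k/n
1/q = 1/5 - 2/11 = 1/55
q = 1/(1/55) = 55

55.0000


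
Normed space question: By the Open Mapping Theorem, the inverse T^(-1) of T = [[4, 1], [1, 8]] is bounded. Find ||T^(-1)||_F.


det(T) = 4*8 - 1*1 = 31
T^(-1) = (1/31) * [[8, -1], [-1, 4]] = [[0.2581, -0.0323], [-0.0323, 0.1290]]
||T^(-1)||_F^2 = 0.2581^2 + (-0.0323)^2 + (-0.0323)^2 + 0.1290^2 = 0.0853
||T^(-1)||_F = sqrt(0.0853) = 0.2921

0.2921


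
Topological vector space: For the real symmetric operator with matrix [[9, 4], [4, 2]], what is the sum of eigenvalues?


For a self-adjoint (symmetric) matrix, the eigenvalues are real.
The sum of eigenvalues equals the trace of the matrix.
trace = 9 + 2 = 11

11


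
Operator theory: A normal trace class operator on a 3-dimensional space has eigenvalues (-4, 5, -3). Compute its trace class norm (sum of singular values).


For a normal operator, singular values equal |eigenvalues|.
Trace norm = sum |lambda_i| = 4 + 5 + 3
= 12

12


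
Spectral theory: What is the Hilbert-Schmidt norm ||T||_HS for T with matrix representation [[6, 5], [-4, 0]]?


The Hilbert-Schmidt norm is sqrt(sum of squares of all entries).
Sum of squares = 6^2 + 5^2 + (-4)^2 + 0^2
= 36 + 25 + 16 + 0 = 77
||T||_HS = sqrt(77) = 8.7750

8.7750


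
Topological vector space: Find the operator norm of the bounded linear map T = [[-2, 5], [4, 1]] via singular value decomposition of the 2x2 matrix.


A^T A = [[20, -6], [-6, 26]]
trace(A^T A) = 46, det(A^T A) = 484
discriminant = 46^2 - 4*484 = 180
Largest eigenvalue of A^T A = (trace + sqrt(disc))/2 = 29.7082
||T|| = sqrt(29.7082) = 5.4505

5.4505


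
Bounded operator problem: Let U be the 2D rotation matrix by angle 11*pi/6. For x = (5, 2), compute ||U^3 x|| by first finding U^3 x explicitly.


U is a rotation by theta = 11*pi/6
U^3 = rotation by 3*theta = 33*pi/6 = 9*pi/6 (mod 2*pi)
cos(9*pi/6) = 0.0000, sin(9*pi/6) = -1.0000
U^3 x = (0.0000 * 5 - -1.0000 * 2, -1.0000 * 5 + 0.0000 * 2)
= (2.0000, -5.0000)
||U^3 x|| = sqrt(2.0000^2 + (-5.0000)^2) = sqrt(29.0000) = 5.3852

5.3852


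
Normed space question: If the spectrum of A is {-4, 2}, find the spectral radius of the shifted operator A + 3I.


Spectrum of A + 3I = {-1, 5}
Spectral radius = max |lambda| over the shifted spectrum
= max(1, 5) = 5

5


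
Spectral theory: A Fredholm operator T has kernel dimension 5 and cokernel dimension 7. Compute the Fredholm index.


The Fredholm index is defined as ind(T) = dim(ker T) - dim(coker T)
= 5 - 7
= -2

-2


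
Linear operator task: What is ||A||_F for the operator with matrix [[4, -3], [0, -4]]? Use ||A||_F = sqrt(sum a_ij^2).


||A||_F^2 = sum a_ij^2
= 4^2 + (-3)^2 + 0^2 + (-4)^2
= 16 + 9 + 0 + 16 = 41
||A||_F = sqrt(41) = 6.4031

6.4031


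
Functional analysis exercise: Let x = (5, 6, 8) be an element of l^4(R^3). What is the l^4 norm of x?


The l^4 norm = (sum |x_i|^4)^(1/4)
Sum of 4th powers = 625 + 1296 + 4096 = 6017
||x||_4 = (6017)^(1/4) = 8.8073

8.8073


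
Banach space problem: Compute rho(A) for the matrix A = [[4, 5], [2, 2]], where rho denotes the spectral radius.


For a 2x2 matrix, eigenvalues satisfy lambda^2 - (trace)*lambda + det = 0
trace = 4 + 2 = 6
det = 4*2 - 5*2 = -2
discriminant = 6^2 - 4*(-2) = 44
spectral radius = max |eigenvalue| = 6.3166

6.3166


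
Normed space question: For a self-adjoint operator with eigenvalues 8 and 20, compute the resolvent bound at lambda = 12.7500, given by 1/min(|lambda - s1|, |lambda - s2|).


dist(12.7500, {8, 20}) = min(|12.7500 - 8|, |12.7500 - 20|)
= min(4.7500, 7.2500) = 4.7500
Resolvent bound = 1/4.7500 = 0.2105

0.2105


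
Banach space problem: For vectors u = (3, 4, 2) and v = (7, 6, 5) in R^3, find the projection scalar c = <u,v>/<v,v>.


Computing <u,v> = 3*7 + 4*6 + 2*5 = 55
Computing <v,v> = 7^2 + 6^2 + 5^2 = 110
Projection coefficient = 55/110 = 0.5000

0.5000


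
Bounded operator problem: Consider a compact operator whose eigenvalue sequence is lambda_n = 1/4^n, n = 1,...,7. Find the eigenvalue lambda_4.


The eigenvalue formula gives lambda_4 = 1/4^4
= 1/256
= 0.0039

0.0039


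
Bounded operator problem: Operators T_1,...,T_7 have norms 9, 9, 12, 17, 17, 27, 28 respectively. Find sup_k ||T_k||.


By the Uniform Boundedness Principle, the supremum of norms is finite.
sup_k ||T_k|| = max(9, 9, 12, 17, 17, 27, 28) = 28

28


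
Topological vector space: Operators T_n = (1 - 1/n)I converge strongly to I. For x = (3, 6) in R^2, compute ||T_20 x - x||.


T_20 x - x = (1 - 1/20)x - x = -x/20
||x|| = sqrt(45) = 6.7082
||T_20 x - x|| = ||x||/20 = 6.7082/20 = 0.3354

0.3354


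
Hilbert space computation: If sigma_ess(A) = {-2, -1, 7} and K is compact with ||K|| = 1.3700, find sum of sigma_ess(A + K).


By Weyl's theorem, the essential spectrum is invariant under compact perturbations.
sigma_ess(A + K) = sigma_ess(A) = {-2, -1, 7}
Sum = -2 + -1 + 7 = 4

4


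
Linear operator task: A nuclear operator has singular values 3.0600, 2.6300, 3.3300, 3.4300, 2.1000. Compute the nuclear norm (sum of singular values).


The nuclear norm is the sum of all singular values.
||T||_1 = 3.0600 + 2.6300 + 3.3300 + 3.4300 + 2.1000
= 14.5500

14.5500


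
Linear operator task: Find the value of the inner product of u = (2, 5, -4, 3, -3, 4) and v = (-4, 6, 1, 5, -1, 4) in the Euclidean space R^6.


Computing the standard inner product <u, v> = sum u_i * v_i
= 2*-4 + 5*6 + -4*1 + 3*5 + -3*-1 + 4*4
= -8 + 30 + -4 + 15 + 3 + 16
= 52

52


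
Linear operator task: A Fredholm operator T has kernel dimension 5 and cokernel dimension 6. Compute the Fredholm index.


The Fredholm index is defined as ind(T) = dim(ker T) - dim(coker T)
= 5 - 6
= -1

-1


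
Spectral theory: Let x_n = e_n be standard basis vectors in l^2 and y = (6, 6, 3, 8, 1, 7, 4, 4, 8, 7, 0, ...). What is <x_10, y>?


x_10 = e_10 is the standard basis vector with 1 in position 10.
<x_10, y> = y_10 = 7
As n -> infinity, <x_n, y> -> 0, confirming weak convergence of (x_n) to 0.

7


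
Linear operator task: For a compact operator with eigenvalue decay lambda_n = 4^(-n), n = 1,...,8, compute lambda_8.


The eigenvalue formula gives lambda_8 = 1/4^8
= 1/65536
= 1.5259e-05

1.5259e-05


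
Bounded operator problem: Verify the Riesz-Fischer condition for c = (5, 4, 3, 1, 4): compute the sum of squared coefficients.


sum |c_n|^2 = 5^2 + 4^2 + 3^2 + 1^2 + 4^2
= 25 + 16 + 9 + 1 + 16
= 67

67


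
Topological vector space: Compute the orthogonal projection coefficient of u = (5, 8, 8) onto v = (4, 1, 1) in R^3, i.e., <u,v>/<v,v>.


Computing <u,v> = 5*4 + 8*1 + 8*1 = 36
Computing <v,v> = 4^2 + 1^2 + 1^2 = 18
Projection coefficient = 36/18 = 2.0000

2.0000


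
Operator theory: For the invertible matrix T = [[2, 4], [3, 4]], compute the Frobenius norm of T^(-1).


det(T) = 2*4 - 4*3 = -4
T^(-1) = (1/-4) * [[4, -4], [-3, 2]] = [[-1.0000, 1.0000], [0.7500, -0.5000]]
||T^(-1)||_F^2 = (-1.0000)^2 + 1.0000^2 + 0.7500^2 + (-0.5000)^2 = 2.8125
||T^(-1)||_F = sqrt(2.8125) = 1.6771

1.6771


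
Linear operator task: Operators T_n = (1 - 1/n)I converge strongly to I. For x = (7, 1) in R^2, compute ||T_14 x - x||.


T_14 x - x = (1 - 1/14)x - x = -x/14
||x|| = sqrt(50) = 7.0711
||T_14 x - x|| = ||x||/14 = 7.0711/14 = 0.5051

0.5051


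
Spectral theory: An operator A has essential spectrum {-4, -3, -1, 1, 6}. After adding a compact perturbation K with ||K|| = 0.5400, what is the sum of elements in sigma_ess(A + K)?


By Weyl's theorem, the essential spectrum is invariant under compact perturbations.
sigma_ess(A + K) = sigma_ess(A) = {-4, -3, -1, 1, 6}
Sum = -4 + -3 + -1 + 1 + 6 = -1

-1


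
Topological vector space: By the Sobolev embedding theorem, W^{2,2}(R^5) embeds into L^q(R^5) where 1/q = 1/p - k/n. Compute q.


Using the Sobolev embedding formula: 1/q = 1/p - k/n
1/q = 1/2 - 2/5 = 1/10
q = 1/(1/10) = 10

10.0000


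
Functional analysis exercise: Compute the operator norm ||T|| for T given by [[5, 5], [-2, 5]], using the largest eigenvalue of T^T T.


A^T A = [[29, 15], [15, 50]]
trace(A^T A) = 79, det(A^T A) = 1225
discriminant = 79^2 - 4*1225 = 1341
Largest eigenvalue of A^T A = (trace + sqrt(disc))/2 = 57.8098
||T|| = sqrt(57.8098) = 7.6033

7.6033


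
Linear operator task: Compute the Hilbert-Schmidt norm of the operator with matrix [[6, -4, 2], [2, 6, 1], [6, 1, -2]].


The Hilbert-Schmidt norm is sqrt(sum of squares of all entries).
Sum of squares = 6^2 + (-4)^2 + 2^2 + 2^2 + 6^2 + 1^2 + 6^2 + 1^2 + (-2)^2
= 36 + 16 + 4 + 4 + 36 + 1 + 36 + 1 + 4 = 138
||T||_HS = sqrt(138) = 11.7473

11.7473


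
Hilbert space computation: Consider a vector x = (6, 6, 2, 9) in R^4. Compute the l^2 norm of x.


The l^2 norm = (sum |x_i|^2)^(1/2)
Sum of 2th powers = 36 + 36 + 4 + 81 = 157
||x||_2 = (157)^(1/2) = 12.5300

12.5300


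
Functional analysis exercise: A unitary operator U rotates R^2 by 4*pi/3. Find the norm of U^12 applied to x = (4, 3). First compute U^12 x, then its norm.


U is a rotation by theta = 4*pi/3
U^12 = rotation by 12*theta = 48*pi/3 = 0*pi/3 (mod 2*pi)
cos(0*pi/3) = 1.0000, sin(0*pi/3) = 0.0000
U^12 x = (1.0000 * 4 - 0.0000 * 3, 0.0000 * 4 + 1.0000 * 3)
= (4.0000, 3.0000)
||U^12 x|| = sqrt(4.0000^2 + 3.0000^2) = sqrt(25.0000) = 5.0000

5.0000


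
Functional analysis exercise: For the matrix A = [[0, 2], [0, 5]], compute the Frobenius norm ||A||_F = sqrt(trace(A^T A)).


||A||_F^2 = sum a_ij^2
= 0^2 + 2^2 + 0^2 + 5^2
= 0 + 4 + 0 + 25 = 29
||A||_F = sqrt(29) = 5.3852

5.3852


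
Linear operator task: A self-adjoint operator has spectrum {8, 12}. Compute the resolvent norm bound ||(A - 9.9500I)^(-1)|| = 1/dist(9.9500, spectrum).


dist(9.9500, {8, 12}) = min(|9.9500 - 8|, |9.9500 - 12|)
= min(1.9500, 2.0500) = 1.9500
Resolvent bound = 1/1.9500 = 0.5128

0.5128


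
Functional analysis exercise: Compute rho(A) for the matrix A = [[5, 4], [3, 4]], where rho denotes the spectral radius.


For a 2x2 matrix, eigenvalues satisfy lambda^2 - (trace)*lambda + det = 0
trace = 5 + 4 = 9
det = 5*4 - 4*3 = 8
discriminant = 9^2 - 4*(8) = 49
spectral radius = max |eigenvalue| = 8.0000

8.0000


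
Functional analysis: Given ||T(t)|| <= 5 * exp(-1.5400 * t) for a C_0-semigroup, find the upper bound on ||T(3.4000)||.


||T(3.4000)|| <= 5 * exp(-1.5400 * 3.4000)
= 5 * exp(-5.2360)
= 5 * 0.0053
= 0.0266

0.0266


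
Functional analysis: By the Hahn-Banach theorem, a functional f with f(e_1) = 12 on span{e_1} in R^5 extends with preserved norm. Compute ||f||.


The norm of f is given by ||f|| = sup_{||x||=1} |f(x)|.
On span{e_1}, ||e_1|| = 1, so ||f|| = |f(e_1)| / ||e_1||
= |12| / 1 = 12.0000

12.0000


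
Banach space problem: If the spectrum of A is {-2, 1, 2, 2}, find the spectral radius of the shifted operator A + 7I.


Spectrum of A + 7I = {5, 8, 9, 9}
Spectral radius = max |lambda| over the shifted spectrum
= max(5, 8, 9, 9) = 9

9


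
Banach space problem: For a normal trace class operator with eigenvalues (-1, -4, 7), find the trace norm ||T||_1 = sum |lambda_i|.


For a normal operator, singular values equal |eigenvalues|.
Trace norm = sum |lambda_i| = 1 + 4 + 7
= 12

12


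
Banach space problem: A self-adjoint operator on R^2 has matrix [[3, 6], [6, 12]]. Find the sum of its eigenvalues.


For a self-adjoint (symmetric) matrix, the eigenvalues are real.
The sum of eigenvalues equals the trace of the matrix.
trace = 3 + 12 = 15

15


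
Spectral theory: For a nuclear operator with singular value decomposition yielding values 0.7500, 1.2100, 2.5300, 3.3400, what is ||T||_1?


The nuclear norm is the sum of all singular values.
||T||_1 = 0.7500 + 1.2100 + 2.5300 + 3.3400
= 7.8300

7.8300


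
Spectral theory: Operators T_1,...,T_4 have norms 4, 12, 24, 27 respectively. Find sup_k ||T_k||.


By the Uniform Boundedness Principle, the supremum of norms is finite.
sup_k ||T_k|| = max(4, 12, 24, 27) = 27

27


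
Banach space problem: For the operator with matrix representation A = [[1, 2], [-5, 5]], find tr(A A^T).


trace(A * A^T) = sum of squares of all entries
= 1^2 + 2^2 + (-5)^2 + 5^2
= 1 + 4 + 25 + 25
= 55

55


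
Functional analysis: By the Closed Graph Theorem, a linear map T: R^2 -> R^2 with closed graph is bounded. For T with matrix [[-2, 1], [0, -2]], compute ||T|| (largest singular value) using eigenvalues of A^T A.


A^T A = [[4, -2], [-2, 5]]
trace(A^T A) = 9, det(A^T A) = 16
discriminant = 9^2 - 4*16 = 17
Largest eigenvalue of A^T A = (trace + sqrt(disc))/2 = 6.5616
||T|| = sqrt(6.5616) = 2.5616

2.5616


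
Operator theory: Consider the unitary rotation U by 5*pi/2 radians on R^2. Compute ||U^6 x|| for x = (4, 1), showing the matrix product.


U is a rotation by theta = 5*pi/2
U^6 = rotation by 6*theta = 30*pi/2 = 2*pi/2 (mod 2*pi)
cos(2*pi/2) = -1.0000, sin(2*pi/2) = 0.0000
U^6 x = (-1.0000 * 4 - 0.0000 * 1, 0.0000 * 4 + -1.0000 * 1)
= (-4.0000, -1.0000)
||U^6 x|| = sqrt((-4.0000)^2 + (-1.0000)^2) = sqrt(17.0000) = 4.1231

4.1231


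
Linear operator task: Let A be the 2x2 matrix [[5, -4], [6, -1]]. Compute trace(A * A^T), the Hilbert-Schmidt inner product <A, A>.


trace(A * A^T) = sum of squares of all entries
= 5^2 + (-4)^2 + 6^2 + (-1)^2
= 25 + 16 + 36 + 1
= 78

78


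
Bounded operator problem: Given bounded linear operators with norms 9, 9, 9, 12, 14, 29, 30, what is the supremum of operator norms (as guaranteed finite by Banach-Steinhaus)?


By the Uniform Boundedness Principle, the supremum of norms is finite.
sup_k ||T_k|| = max(9, 9, 9, 12, 14, 29, 30) = 30

30


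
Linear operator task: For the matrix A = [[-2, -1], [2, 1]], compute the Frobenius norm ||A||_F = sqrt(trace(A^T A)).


||A||_F^2 = sum a_ij^2
= (-2)^2 + (-1)^2 + 2^2 + 1^2
= 4 + 1 + 4 + 1 = 10
||A||_F = sqrt(10) = 3.1623

3.1623


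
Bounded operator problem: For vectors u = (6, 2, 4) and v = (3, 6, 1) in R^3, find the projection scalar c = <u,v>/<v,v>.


Computing <u,v> = 6*3 + 2*6 + 4*1 = 34
Computing <v,v> = 3^2 + 6^2 + 1^2 = 46
Projection coefficient = 34/46 = 0.7391

0.7391


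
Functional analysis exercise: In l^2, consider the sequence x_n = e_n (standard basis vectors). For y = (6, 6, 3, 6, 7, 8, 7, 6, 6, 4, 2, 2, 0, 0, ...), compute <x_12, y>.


x_12 = e_12 is the standard basis vector with 1 in position 12.
<x_12, y> = y_12 = 2
As n -> infinity, <x_n, y> -> 0, confirming weak convergence of (x_n) to 0.

2


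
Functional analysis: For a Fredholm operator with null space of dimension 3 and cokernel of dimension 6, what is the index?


The Fredholm index is defined as ind(T) = dim(ker T) - dim(coker T)
= 3 - 6
= -3

-3


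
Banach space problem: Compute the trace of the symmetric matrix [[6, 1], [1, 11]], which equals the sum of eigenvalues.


For a self-adjoint (symmetric) matrix, the eigenvalues are real.
The sum of eigenvalues equals the trace of the matrix.
trace = 6 + 11 = 17

17


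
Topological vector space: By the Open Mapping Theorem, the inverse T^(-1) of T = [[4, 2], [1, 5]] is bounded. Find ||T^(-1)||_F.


det(T) = 4*5 - 2*1 = 18
T^(-1) = (1/18) * [[5, -2], [-1, 4]] = [[0.2778, -0.1111], [-0.0556, 0.2222]]
||T^(-1)||_F^2 = 0.2778^2 + (-0.1111)^2 + (-0.0556)^2 + 0.2222^2 = 0.1420
||T^(-1)||_F = sqrt(0.1420) = 0.3768

0.3768


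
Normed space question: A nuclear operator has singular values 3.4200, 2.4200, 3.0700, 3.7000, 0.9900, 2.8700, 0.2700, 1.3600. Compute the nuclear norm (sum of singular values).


The nuclear norm is the sum of all singular values.
||T||_1 = 3.4200 + 2.4200 + 3.0700 + 3.7000 + 0.9900 + 2.8700 + 0.2700 + 1.3600
= 18.1000

18.1000


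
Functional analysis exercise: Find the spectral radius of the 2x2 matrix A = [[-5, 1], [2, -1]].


For a 2x2 matrix, eigenvalues satisfy lambda^2 - (trace)*lambda + det = 0
trace = -5 + -1 = -6
det = -5*-1 - 1*2 = 3
discriminant = (-6)^2 - 4*(3) = 24
spectral radius = max |eigenvalue| = 5.4495

5.4495


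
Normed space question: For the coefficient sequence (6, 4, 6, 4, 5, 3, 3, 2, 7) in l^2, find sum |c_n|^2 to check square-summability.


sum |c_n|^2 = 6^2 + 4^2 + 6^2 + 4^2 + 5^2 + 3^2 + 3^2 + 2^2 + 7^2
= 36 + 16 + 36 + 16 + 25 + 9 + 9 + 4 + 49
= 200

200


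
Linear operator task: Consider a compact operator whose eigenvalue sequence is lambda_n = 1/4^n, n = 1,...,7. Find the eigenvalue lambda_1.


The eigenvalue formula gives lambda_1 = 1/4^1
= 1/4
= 0.2500

0.2500


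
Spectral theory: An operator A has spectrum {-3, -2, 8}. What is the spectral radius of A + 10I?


Spectrum of A + 10I = {7, 8, 18}
Spectral radius = max |lambda| over the shifted spectrum
= max(7, 8, 18) = 18

18


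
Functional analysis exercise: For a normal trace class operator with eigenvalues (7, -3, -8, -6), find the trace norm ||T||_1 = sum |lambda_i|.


For a normal operator, singular values equal |eigenvalues|.
Trace norm = sum |lambda_i| = 7 + 3 + 8 + 6
= 24

24


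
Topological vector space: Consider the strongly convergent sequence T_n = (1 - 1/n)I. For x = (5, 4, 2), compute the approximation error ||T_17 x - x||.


T_17 x - x = (1 - 1/17)x - x = -x/17
||x|| = sqrt(45) = 6.7082
||T_17 x - x|| = ||x||/17 = 6.7082/17 = 0.3946

0.3946


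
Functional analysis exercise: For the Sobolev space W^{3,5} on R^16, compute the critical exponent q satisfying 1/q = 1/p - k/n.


Using the Sobolev embedding formula: 1/q = 1/p - k/n
1/q = 1/5 - 3/16 = 1/80
q = 1/(1/80) = 80

80.0000


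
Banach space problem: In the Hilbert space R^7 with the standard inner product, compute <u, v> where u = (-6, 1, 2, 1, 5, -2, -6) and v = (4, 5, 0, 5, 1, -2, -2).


Computing the standard inner product <u, v> = sum u_i * v_i
= -6*4 + 1*5 + 2*0 + 1*5 + 5*1 + -2*-2 + -6*-2
= -24 + 5 + 0 + 5 + 5 + 4 + 12
= 7

7


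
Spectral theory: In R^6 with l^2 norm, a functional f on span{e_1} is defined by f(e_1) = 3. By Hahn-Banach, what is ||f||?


The norm of f is given by ||f|| = sup_{||x||=1} |f(x)|.
On span{e_1}, ||e_1|| = 1, so ||f|| = |f(e_1)| / ||e_1||
= |3| / 1 = 3.0000

3.0000


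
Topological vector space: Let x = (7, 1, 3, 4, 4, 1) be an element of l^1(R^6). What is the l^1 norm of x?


The l^1 norm equals the sum of absolute values of all components.
||x||_1 = 7 + 1 + 3 + 4 + 4 + 1
= 20

20.0000


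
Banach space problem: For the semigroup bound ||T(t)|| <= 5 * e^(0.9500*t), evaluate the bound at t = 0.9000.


||T(0.9000)|| <= 5 * exp(0.9500 * 0.9000)
= 5 * exp(0.8550)
= 5 * 2.3514
= 11.7569

11.7569


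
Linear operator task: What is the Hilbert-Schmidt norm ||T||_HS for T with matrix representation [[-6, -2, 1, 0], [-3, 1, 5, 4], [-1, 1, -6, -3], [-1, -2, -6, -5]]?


The Hilbert-Schmidt norm is sqrt(sum of squares of all entries).
Sum of squares = (-6)^2 + (-2)^2 + 1^2 + 0^2 + (-3)^2 + 1^2 + 5^2 + 4^2 + (-1)^2 + 1^2 + (-6)^2 + (-3)^2 + (-1)^2 + (-2)^2 + (-6)^2 + (-5)^2
= 36 + 4 + 1 + 0 + 9 + 1 + 25 + 16 + 1 + 1 + 36 + 9 + 1 + 4 + 36 + 25 = 205
||T||_HS = sqrt(205) = 14.3178

14.3178


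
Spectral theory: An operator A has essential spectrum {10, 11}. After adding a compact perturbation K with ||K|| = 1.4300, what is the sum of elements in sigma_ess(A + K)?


By Weyl's theorem, the essential spectrum is invariant under compact perturbations.
sigma_ess(A + K) = sigma_ess(A) = {10, 11}
Sum = 10 + 11 = 21

21


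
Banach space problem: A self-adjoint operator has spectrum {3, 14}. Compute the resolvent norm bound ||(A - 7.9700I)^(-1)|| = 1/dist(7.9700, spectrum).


dist(7.9700, {3, 14}) = min(|7.9700 - 3|, |7.9700 - 14|)
= min(4.9700, 6.0300) = 4.9700
Resolvent bound = 1/4.9700 = 0.2012

0.2012


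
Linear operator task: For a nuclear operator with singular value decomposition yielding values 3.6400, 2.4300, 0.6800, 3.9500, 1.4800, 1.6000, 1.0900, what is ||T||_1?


The nuclear norm is the sum of all singular values.
||T||_1 = 3.6400 + 2.4300 + 0.6800 + 3.9500 + 1.4800 + 1.6000 + 1.0900
= 14.8700

14.8700


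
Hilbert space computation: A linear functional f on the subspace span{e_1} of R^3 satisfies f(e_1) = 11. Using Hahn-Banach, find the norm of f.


The norm of f is given by ||f|| = sup_{||x||=1} |f(x)|.
On span{e_1}, ||e_1|| = 1, so ||f|| = |f(e_1)| / ||e_1||
= |11| / 1 = 11.0000

11.0000


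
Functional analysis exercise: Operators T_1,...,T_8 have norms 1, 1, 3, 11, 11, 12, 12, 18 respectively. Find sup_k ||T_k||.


By the Uniform Boundedness Principle, the supremum of norms is finite.
sup_k ||T_k|| = max(1, 1, 3, 11, 11, 12, 12, 18) = 18

18


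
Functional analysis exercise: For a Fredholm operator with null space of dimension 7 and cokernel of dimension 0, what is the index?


The Fredholm index is defined as ind(T) = dim(ker T) - dim(coker T)
= 7 - 0
= 7

7


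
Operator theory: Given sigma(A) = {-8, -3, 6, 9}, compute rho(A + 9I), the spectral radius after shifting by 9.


Spectrum of A + 9I = {1, 6, 15, 18}
Spectral radius = max |lambda| over the shifted spectrum
= max(1, 6, 15, 18) = 18

18


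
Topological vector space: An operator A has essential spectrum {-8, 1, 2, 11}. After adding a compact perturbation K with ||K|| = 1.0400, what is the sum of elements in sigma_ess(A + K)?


By Weyl's theorem, the essential spectrum is invariant under compact perturbations.
sigma_ess(A + K) = sigma_ess(A) = {-8, 1, 2, 11}
Sum = -8 + 1 + 2 + 11 = 6

6


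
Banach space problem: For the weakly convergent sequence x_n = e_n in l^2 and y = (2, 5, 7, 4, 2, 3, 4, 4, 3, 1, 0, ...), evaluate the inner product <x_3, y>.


x_3 = e_3 is the standard basis vector with 1 in position 3.
<x_3, y> = y_3 = 7
As n -> infinity, <x_n, y> -> 0, confirming weak convergence of (x_n) to 0.

7


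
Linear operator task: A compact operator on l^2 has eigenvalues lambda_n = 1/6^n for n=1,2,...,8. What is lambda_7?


The eigenvalue formula gives lambda_7 = 1/6^7
= 1/279936
= 3.5722e-06

3.5722e-06


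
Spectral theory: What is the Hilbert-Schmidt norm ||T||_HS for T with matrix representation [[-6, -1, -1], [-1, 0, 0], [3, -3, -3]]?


The Hilbert-Schmidt norm is sqrt(sum of squares of all entries).
Sum of squares = (-6)^2 + (-1)^2 + (-1)^2 + (-1)^2 + 0^2 + 0^2 + 3^2 + (-3)^2 + (-3)^2
= 36 + 1 + 1 + 1 + 0 + 0 + 9 + 9 + 9 = 66
||T||_HS = sqrt(66) = 8.1240

8.1240
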